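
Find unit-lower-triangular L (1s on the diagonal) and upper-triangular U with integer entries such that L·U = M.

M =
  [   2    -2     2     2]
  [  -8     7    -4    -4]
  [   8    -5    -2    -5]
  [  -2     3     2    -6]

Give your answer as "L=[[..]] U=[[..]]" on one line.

L=[[1,0,0,0],[-4,1,0,0],[4,-3,1,0],[-1,-1,4,1]] U=[[2,-2,2,2],[0,-1,4,4],[0,0,2,-1],[0,0,0,4]]

  R1 -= -4·R0 → [0,-1,4,4]
  R2 -= 4·R0 → [0,3,-10,-13]
  R3 -= -1·R0 → [0,1,4,-4]
  R2 -= -3·R1 → [0,0,2,-1]
  R3 -= -1·R1 → [0,0,8,0]
  R3 -= 4·R2 → [0,0,0,4]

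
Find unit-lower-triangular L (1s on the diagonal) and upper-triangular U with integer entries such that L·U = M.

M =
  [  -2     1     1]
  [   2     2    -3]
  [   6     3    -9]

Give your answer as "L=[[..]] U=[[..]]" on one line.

  row1 -= -1·row0 → [0,3,-2]
  row2 -= -3·row0 → [0,6,-6]
  row2 -= 2·row1 → [0,0,-2]

L=[[1,0,0],[-1,1,0],[-3,2,1]] U=[[-2,1,1],[0,3,-2],[0,0,-2]]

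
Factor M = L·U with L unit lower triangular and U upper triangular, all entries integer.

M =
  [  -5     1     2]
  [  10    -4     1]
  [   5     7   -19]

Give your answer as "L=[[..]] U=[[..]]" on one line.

  r1 -= -2·r0 → [0,-2,5]
  r2 -= -1·r0 → [0,8,-17]
  r2 -= -4·r1 → [0,0,3]

L=[[1,0,0],[-2,1,0],[-1,-4,1]] U=[[-5,1,2],[0,-2,5],[0,0,3]]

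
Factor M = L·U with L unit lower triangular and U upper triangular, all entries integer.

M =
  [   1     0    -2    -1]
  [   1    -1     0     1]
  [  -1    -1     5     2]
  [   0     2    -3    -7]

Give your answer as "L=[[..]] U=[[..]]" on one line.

L=[[1,0,0,0],[1,1,0,0],[-1,1,1,0],[0,-2,1,1]] U=[[1,0,-2,-1],[0,-1,2,2],[0,0,1,-1],[0,0,0,-2]]

  R1 -= 1·R0 → [0,-1,2,2]
  R2 -= -1·R0 → [0,-1,3,1]
  R3 -= 0·R0 → [0,2,-3,-7]
  R2 -= 1·R1 → [0,0,1,-1]
  R3 -= -2·R1 → [0,0,1,-3]
  R3 -= 1·R2 → [0,0,0,-2]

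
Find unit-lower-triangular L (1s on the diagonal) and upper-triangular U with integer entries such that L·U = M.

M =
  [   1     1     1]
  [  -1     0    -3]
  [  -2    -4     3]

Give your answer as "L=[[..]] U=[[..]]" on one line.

L=[[1,0,0],[-1,1,0],[-2,-2,1]] U=[[1,1,1],[0,1,-2],[0,0,1]]

  R1 -= -1·R0 → [0,1,-2]
  R2 -= -2·R0 → [0,-2,5]
  R2 -= -2·R1 → [0,0,1]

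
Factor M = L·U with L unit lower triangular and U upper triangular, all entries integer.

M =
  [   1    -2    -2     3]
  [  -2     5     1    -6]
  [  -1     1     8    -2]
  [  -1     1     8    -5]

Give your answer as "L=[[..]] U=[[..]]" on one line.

L=[[1,0,0,0],[-2,1,0,0],[-1,-1,1,0],[-1,-1,1,1]] U=[[1,-2,-2,3],[0,1,-3,0],[0,0,3,1],[0,0,0,-3]]

  r1 -= -2·r0 → [0,1,-3,0]
  r2 -= -1·r0 → [0,-1,6,1]
  r3 -= -1·r0 → [0,-1,6,-2]
  r2 -= -1·r1 → [0,0,3,1]
  r3 -= -1·r1 → [0,0,3,-2]
  r3 -= 1·r2 → [0,0,0,-3]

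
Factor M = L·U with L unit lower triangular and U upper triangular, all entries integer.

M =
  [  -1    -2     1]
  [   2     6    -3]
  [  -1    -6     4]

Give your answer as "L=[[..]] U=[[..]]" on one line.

L=[[1,0,0],[-2,1,0],[1,-2,1]] U=[[-1,-2,1],[0,2,-1],[0,0,1]]

  R1 -= -2·R0 → [0,2,-1]
  R2 -= 1·R0 → [0,-4,3]
  R2 -= -2·R1 → [0,0,1]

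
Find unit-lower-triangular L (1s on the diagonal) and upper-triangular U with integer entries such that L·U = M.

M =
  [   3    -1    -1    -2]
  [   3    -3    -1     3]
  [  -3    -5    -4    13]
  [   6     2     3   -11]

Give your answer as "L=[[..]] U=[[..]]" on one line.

  r1 -= 1·r0 → [0,-2,0,5]
  r2 -= -1·r0 → [0,-6,-5,11]
  r3 -= 2·r0 → [0,4,5,-7]
  r2 -= 3·r1 → [0,0,-5,-4]
  r3 -= -2·r1 → [0,0,5,3]
  r3 -= -1·r2 → [0,0,0,-1]

L=[[1,0,0,0],[1,1,0,0],[-1,3,1,0],[2,-2,-1,1]] U=[[3,-1,-1,-2],[0,-2,0,5],[0,0,-5,-4],[0,0,0,-1]]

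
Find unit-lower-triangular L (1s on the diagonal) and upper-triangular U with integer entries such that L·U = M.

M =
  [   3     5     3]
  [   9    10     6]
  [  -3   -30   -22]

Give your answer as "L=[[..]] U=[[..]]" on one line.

  row1 -= 3·row0 → [0,-5,-3]
  row2 -= -1·row0 → [0,-25,-19]
  row2 -= 5·row1 → [0,0,-4]

L=[[1,0,0],[3,1,0],[-1,5,1]] U=[[3,5,3],[0,-5,-3],[0,0,-4]]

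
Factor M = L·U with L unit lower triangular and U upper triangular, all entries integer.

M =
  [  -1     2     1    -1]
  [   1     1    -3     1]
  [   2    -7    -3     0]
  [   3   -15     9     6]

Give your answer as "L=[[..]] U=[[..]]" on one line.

  r1 -= -1·r0 → [0,3,-2,0]
  r2 -= -2·r0 → [0,-3,-1,-2]
  r3 -= -3·r0 → [0,-9,12,3]
  r2 -= -1·r1 → [0,0,-3,-2]
  r3 -= -3·r1 → [0,0,6,3]
  r3 -= -2·r2 → [0,0,0,-1]

L=[[1,0,0,0],[-1,1,0,0],[-2,-1,1,0],[-3,-3,-2,1]] U=[[-1,2,1,-1],[0,3,-2,0],[0,0,-3,-2],[0,0,0,-1]]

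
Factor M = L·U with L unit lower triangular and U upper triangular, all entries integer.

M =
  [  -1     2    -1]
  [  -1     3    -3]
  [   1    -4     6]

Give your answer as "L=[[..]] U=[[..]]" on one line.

  R1 -= 1·R0 → [0,1,-2]
  R2 -= -1·R0 → [0,-2,5]
  R2 -= -2·R1 → [0,0,1]

L=[[1,0,0],[1,1,0],[-1,-2,1]] U=[[-1,2,-1],[0,1,-2],[0,0,1]]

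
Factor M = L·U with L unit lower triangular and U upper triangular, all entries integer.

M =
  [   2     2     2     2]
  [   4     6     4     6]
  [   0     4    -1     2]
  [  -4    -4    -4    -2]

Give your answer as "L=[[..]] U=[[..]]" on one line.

  r1 -= 2·r0 → [0,2,0,2]
  r2 -= 0·r0 → [0,4,-1,2]
  r3 -= -2·r0 → [0,0,0,2]
  r2 -= 2·r1 → [0,0,-1,-2]
  r3 -= 0·r1 → [0,0,0,2]
  r3 -= 0·r2 → [0,0,0,2]

L=[[1,0,0,0],[2,1,0,0],[0,2,1,0],[-2,0,0,1]] U=[[2,2,2,2],[0,2,0,2],[0,0,-1,-2],[0,0,0,2]]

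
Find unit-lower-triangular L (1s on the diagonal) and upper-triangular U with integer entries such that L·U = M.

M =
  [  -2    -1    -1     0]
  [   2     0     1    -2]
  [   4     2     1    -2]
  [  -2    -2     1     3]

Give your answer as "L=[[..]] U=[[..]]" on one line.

L=[[1,0,0,0],[-1,1,0,0],[-2,0,1,0],[1,1,-2,1]] U=[[-2,-1,-1,0],[0,-1,0,-2],[0,0,-1,-2],[0,0,0,1]]

  row1 -= -1·row0 → [0,-1,0,-2]
  row2 -= -2·row0 → [0,0,-1,-2]
  row3 -= 1·row0 → [0,-1,2,3]
  row2 -= 0·row1 → [0,0,-1,-2]
  row3 -= 1·row1 → [0,0,2,5]
  row3 -= -2·row2 → [0,0,0,1]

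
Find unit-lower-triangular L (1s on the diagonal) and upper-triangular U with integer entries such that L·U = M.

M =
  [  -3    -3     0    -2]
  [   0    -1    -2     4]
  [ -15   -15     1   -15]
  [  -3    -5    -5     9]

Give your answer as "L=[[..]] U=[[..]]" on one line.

  r1 -= 0·r0 → [0,-1,-2,4]
  r2 -= 5·r0 → [0,0,1,-5]
  r3 -= 1·r0 → [0,-2,-5,11]
  r2 -= 0·r1 → [0,0,1,-5]
  r3 -= 2·r1 → [0,0,-1,3]
  r3 -= -1·r2 → [0,0,0,-2]

L=[[1,0,0,0],[0,1,0,0],[5,0,1,0],[1,2,-1,1]] U=[[-3,-3,0,-2],[0,-1,-2,4],[0,0,1,-5],[0,0,0,-2]]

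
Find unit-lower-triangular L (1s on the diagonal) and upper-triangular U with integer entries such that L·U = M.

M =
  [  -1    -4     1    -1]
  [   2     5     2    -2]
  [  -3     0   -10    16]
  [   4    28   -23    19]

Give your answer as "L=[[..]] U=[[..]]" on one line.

L=[[1,0,0,0],[-2,1,0,0],[3,-4,1,0],[-4,-4,-1,1]] U=[[-1,-4,1,-1],[0,-3,4,-4],[0,0,3,3],[0,0,0,2]]

  R1 -= -2·R0 → [0,-3,4,-4]
  R2 -= 3·R0 → [0,12,-13,19]
  R3 -= -4·R0 → [0,12,-19,15]
  R2 -= -4·R1 → [0,0,3,3]
  R3 -= -4·R1 → [0,0,-3,-1]
  R3 -= -1·R2 → [0,0,0,2]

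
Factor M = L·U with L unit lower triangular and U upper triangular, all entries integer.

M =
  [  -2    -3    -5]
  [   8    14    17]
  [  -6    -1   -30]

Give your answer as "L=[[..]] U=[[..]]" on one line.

  R1 -= -4·R0 → [0,2,-3]
  R2 -= 3·R0 → [0,8,-15]
  R2 -= 4·R1 → [0,0,-3]

L=[[1,0,0],[-4,1,0],[3,4,1]] U=[[-2,-3,-5],[0,2,-3],[0,0,-3]]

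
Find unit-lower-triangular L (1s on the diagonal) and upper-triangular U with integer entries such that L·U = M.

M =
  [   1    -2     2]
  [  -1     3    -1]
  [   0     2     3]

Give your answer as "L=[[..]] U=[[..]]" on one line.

L=[[1,0,0],[-1,1,0],[0,2,1]] U=[[1,-2,2],[0,1,1],[0,0,1]]

  R1 -= -1·R0 → [0,1,1]
  R2 -= 0·R0 → [0,2,3]
  R2 -= 2·R1 → [0,0,1]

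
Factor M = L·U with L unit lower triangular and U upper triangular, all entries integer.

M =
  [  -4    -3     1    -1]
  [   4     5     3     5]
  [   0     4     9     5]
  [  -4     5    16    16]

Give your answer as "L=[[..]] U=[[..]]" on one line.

  row1 -= -1·row0 → [0,2,4,4]
  row2 -= 0·row0 → [0,4,9,5]
  row3 -= 1·row0 → [0,8,15,17]
  row2 -= 2·row1 → [0,0,1,-3]
  row3 -= 4·row1 → [0,0,-1,1]
  row3 -= -1·row2 → [0,0,0,-2]

L=[[1,0,0,0],[-1,1,0,0],[0,2,1,0],[1,4,-1,1]] U=[[-4,-3,1,-1],[0,2,4,4],[0,0,1,-3],[0,0,0,-2]]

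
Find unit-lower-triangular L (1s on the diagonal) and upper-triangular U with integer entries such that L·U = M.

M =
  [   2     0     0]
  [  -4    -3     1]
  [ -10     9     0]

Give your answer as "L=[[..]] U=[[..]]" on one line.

  row1 -= -2·row0 → [0,-3,1]
  row2 -= -5·row0 → [0,9,0]
  row2 -= -3·row1 → [0,0,3]

L=[[1,0,0],[-2,1,0],[-5,-3,1]] U=[[2,0,0],[0,-3,1],[0,0,3]]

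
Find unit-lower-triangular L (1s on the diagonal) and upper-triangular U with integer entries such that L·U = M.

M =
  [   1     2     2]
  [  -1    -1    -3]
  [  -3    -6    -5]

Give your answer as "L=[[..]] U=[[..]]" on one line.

L=[[1,0,0],[-1,1,0],[-3,0,1]] U=[[1,2,2],[0,1,-1],[0,0,1]]

  R1 -= -1·R0 → [0,1,-1]
  R2 -= -3·R0 → [0,0,1]
  R2 -= 0·R1 → [0,0,1]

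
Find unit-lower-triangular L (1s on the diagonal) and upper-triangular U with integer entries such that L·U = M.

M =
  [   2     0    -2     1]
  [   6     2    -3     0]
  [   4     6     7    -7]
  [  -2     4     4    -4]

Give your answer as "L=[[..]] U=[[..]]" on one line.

L=[[1,0,0,0],[3,1,0,0],[2,3,1,0],[-1,2,-2,1]] U=[[2,0,-2,1],[0,2,3,-3],[0,0,2,0],[0,0,0,3]]

  r1 -= 3·r0 → [0,2,3,-3]
  r2 -= 2·r0 → [0,6,11,-9]
  r3 -= -1·r0 → [0,4,2,-3]
  r2 -= 3·r1 → [0,0,2,0]
  r3 -= 2·r1 → [0,0,-4,3]
  r3 -= -2·r2 → [0,0,0,3]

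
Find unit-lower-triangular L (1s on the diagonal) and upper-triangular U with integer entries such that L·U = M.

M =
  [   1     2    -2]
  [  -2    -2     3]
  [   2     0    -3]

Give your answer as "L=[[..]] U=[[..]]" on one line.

  row1 -= -2·row0 → [0,2,-1]
  row2 -= 2·row0 → [0,-4,1]
  row2 -= -2·row1 → [0,0,-1]

L=[[1,0,0],[-2,1,0],[2,-2,1]] U=[[1,2,-2],[0,2,-1],[0,0,-1]]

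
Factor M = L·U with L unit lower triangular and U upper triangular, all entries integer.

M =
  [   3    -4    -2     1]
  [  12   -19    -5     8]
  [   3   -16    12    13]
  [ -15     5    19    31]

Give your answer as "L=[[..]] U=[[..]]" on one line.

L=[[1,0,0,0],[4,1,0,0],[1,4,1,0],[-5,5,-3,1]] U=[[3,-4,-2,1],[0,-3,3,4],[0,0,2,-4],[0,0,0,4]]

  r1 -= 4·r0 → [0,-3,3,4]
  r2 -= 1·r0 → [0,-12,14,12]
  r3 -= -5·r0 → [0,-15,9,36]
  r2 -= 4·r1 → [0,0,2,-4]
  r3 -= 5·r1 → [0,0,-6,16]
  r3 -= -3·r2 → [0,0,0,4]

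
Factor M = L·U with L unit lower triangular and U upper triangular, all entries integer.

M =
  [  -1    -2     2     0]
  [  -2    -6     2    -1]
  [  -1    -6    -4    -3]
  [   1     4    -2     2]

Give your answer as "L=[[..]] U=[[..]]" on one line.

L=[[1,0,0,0],[2,1,0,0],[1,2,1,0],[-1,-1,1,1]] U=[[-1,-2,2,0],[0,-2,-2,-1],[0,0,-2,-1],[0,0,0,2]]

  r1 -= 2·r0 → [0,-2,-2,-1]
  r2 -= 1·r0 → [0,-4,-6,-3]
  r3 -= -1·r0 → [0,2,0,2]
  r2 -= 2·r1 → [0,0,-2,-1]
  r3 -= -1·r1 → [0,0,-2,1]
  r3 -= 1·r2 → [0,0,0,2]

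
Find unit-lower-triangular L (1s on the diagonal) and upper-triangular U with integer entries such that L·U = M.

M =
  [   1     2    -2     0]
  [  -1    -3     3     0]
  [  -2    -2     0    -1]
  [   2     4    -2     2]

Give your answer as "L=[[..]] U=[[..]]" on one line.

L=[[1,0,0,0],[-1,1,0,0],[-2,-2,1,0],[2,0,-1,1]] U=[[1,2,-2,0],[0,-1,1,0],[0,0,-2,-1],[0,0,0,1]]

  R1 -= -1·R0 → [0,-1,1,0]
  R2 -= -2·R0 → [0,2,-4,-1]
  R3 -= 2·R0 → [0,0,2,2]
  R2 -= -2·R1 → [0,0,-2,-1]
  R3 -= 0·R1 → [0,0,2,2]
  R3 -= -1·R2 → [0,0,0,1]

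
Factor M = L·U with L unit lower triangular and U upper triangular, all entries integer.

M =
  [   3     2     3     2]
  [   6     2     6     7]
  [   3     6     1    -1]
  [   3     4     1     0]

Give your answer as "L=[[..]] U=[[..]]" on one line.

L=[[1,0,0,0],[2,1,0,0],[1,-2,1,0],[1,-1,1,1]] U=[[3,2,3,2],[0,-2,0,3],[0,0,-2,3],[0,0,0,-2]]

  R1 -= 2·R0 → [0,-2,0,3]
  R2 -= 1·R0 → [0,4,-2,-3]
  R3 -= 1·R0 → [0,2,-2,-2]
  R2 -= -2·R1 → [0,0,-2,3]
  R3 -= -1·R1 → [0,0,-2,1]
  R3 -= 1·R2 → [0,0,0,-2]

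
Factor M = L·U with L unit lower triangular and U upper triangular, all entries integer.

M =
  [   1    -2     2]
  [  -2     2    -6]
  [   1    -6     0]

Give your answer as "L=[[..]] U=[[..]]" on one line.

L=[[1,0,0],[-2,1,0],[1,2,1]] U=[[1,-2,2],[0,-2,-2],[0,0,2]]

  R1 -= -2·R0 → [0,-2,-2]
  R2 -= 1·R0 → [0,-4,-2]
  R2 -= 2·R1 → [0,0,2]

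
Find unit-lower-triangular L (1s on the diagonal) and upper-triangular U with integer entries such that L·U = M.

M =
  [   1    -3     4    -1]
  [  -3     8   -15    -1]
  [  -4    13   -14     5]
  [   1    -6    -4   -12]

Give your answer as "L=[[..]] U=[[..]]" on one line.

  R1 -= -3·R0 → [0,-1,-3,-4]
  R2 -= -4·R0 → [0,1,2,1]
  R3 -= 1·R0 → [0,-3,-8,-11]
  R2 -= -1·R1 → [0,0,-1,-3]
  R3 -= 3·R1 → [0,0,1,1]
  R3 -= -1·R2 → [0,0,0,-2]

L=[[1,0,0,0],[-3,1,0,0],[-4,-1,1,0],[1,3,-1,1]] U=[[1,-3,4,-1],[0,-1,-3,-4],[0,0,-1,-3],[0,0,0,-2]]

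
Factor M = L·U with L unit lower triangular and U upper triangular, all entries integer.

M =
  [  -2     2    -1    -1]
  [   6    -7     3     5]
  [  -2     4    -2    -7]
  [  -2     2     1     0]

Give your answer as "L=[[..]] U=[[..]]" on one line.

L=[[1,0,0,0],[-3,1,0,0],[1,-2,1,0],[1,0,-2,1]] U=[[-2,2,-1,-1],[0,-1,0,2],[0,0,-1,-2],[0,0,0,-3]]

  row1 -= -3·row0 → [0,-1,0,2]
  row2 -= 1·row0 → [0,2,-1,-6]
  row3 -= 1·row0 → [0,0,2,1]
  row2 -= -2·row1 → [0,0,-1,-2]
  row3 -= 0·row1 → [0,0,2,1]
  row3 -= -2·row2 → [0,0,0,-3]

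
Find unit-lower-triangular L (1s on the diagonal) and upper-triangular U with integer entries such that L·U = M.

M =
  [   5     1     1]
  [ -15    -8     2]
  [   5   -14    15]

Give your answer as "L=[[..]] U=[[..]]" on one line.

  row1 -= -3·row0 → [0,-5,5]
  row2 -= 1·row0 → [0,-15,14]
  row2 -= 3·row1 → [0,0,-1]

L=[[1,0,0],[-3,1,0],[1,3,1]] U=[[5,1,1],[0,-5,5],[0,0,-1]]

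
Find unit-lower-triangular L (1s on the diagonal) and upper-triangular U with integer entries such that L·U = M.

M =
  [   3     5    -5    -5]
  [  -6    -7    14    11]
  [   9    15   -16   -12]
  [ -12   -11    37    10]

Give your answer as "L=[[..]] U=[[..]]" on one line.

  row1 -= -2·row0 → [0,3,4,1]
  row2 -= 3·row0 → [0,0,-1,3]
  row3 -= -4·row0 → [0,9,17,-10]
  row2 -= 0·row1 → [0,0,-1,3]
  row3 -= 3·row1 → [0,0,5,-13]
  row3 -= -5·row2 → [0,0,0,2]

L=[[1,0,0,0],[-2,1,0,0],[3,0,1,0],[-4,3,-5,1]] U=[[3,5,-5,-5],[0,3,4,1],[0,0,-1,3],[0,0,0,2]]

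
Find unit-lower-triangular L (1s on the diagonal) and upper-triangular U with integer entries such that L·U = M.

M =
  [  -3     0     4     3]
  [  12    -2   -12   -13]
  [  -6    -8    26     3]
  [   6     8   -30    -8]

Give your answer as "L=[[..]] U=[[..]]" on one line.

  R1 -= -4·R0 → [0,-2,4,-1]
  R2 -= 2·R0 → [0,-8,18,-3]
  R3 -= -2·R0 → [0,8,-22,-2]
  R2 -= 4·R1 → [0,0,2,1]
  R3 -= -4·R1 → [0,0,-6,-6]
  R3 -= -3·R2 → [0,0,0,-3]

L=[[1,0,0,0],[-4,1,0,0],[2,4,1,0],[-2,-4,-3,1]] U=[[-3,0,4,3],[0,-2,4,-1],[0,0,2,1],[0,0,0,-3]]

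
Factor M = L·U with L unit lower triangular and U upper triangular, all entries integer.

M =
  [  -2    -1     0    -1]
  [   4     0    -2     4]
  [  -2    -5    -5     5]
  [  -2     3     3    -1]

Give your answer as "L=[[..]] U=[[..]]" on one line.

  r1 -= -2·r0 → [0,-2,-2,2]
  r2 -= 1·r0 → [0,-4,-5,6]
  r3 -= 1·r0 → [0,4,3,0]
  r2 -= 2·r1 → [0,0,-1,2]
  r3 -= -2·r1 → [0,0,-1,4]
  r3 -= 1·r2 → [0,0,0,2]

L=[[1,0,0,0],[-2,1,0,0],[1,2,1,0],[1,-2,1,1]] U=[[-2,-1,0,-1],[0,-2,-2,2],[0,0,-1,2],[0,0,0,2]]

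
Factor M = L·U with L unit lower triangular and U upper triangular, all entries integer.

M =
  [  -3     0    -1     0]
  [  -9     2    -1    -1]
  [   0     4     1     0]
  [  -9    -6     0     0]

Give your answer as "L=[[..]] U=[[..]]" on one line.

L=[[1,0,0,0],[3,1,0,0],[0,2,1,0],[3,-3,-3,1]] U=[[-3,0,-1,0],[0,2,2,-1],[0,0,-3,2],[0,0,0,3]]

  r1 -= 3·r0 → [0,2,2,-1]
  r2 -= 0·r0 → [0,4,1,0]
  r3 -= 3·r0 → [0,-6,3,0]
  r2 -= 2·r1 → [0,0,-3,2]
  r3 -= -3·r1 → [0,0,9,-3]
  r3 -= -3·r2 → [0,0,0,3]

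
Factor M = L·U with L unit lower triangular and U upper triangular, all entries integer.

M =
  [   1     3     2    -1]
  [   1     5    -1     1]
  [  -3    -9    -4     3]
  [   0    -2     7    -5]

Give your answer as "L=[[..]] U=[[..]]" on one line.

L=[[1,0,0,0],[1,1,0,0],[-3,0,1,0],[0,-1,2,1]] U=[[1,3,2,-1],[0,2,-3,2],[0,0,2,0],[0,0,0,-3]]

  R1 -= 1·R0 → [0,2,-3,2]
  R2 -= -3·R0 → [0,0,2,0]
  R3 -= 0·R0 → [0,-2,7,-5]
  R2 -= 0·R1 → [0,0,2,0]
  R3 -= -1·R1 → [0,0,4,-3]
  R3 -= 2·R2 → [0,0,0,-3]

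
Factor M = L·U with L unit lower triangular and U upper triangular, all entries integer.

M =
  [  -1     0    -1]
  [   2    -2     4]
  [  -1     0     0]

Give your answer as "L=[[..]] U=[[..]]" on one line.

L=[[1,0,0],[-2,1,0],[1,0,1]] U=[[-1,0,-1],[0,-2,2],[0,0,1]]

  row1 -= -2·row0 → [0,-2,2]
  row2 -= 1·row0 → [0,0,1]
  row2 -= 0·row1 → [0,0,1]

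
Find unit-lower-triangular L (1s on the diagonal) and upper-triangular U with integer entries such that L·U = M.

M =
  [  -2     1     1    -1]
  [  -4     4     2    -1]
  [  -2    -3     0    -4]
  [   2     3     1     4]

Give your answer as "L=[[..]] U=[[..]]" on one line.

L=[[1,0,0,0],[2,1,0,0],[1,-2,1,0],[-1,2,-2,1]] U=[[-2,1,1,-1],[0,2,0,1],[0,0,-1,-1],[0,0,0,-1]]

  row1 -= 2·row0 → [0,2,0,1]
  row2 -= 1·row0 → [0,-4,-1,-3]
  row3 -= -1·row0 → [0,4,2,3]
  row2 -= -2·row1 → [0,0,-1,-1]
  row3 -= 2·row1 → [0,0,2,1]
  row3 -= -2·row2 → [0,0,0,-1]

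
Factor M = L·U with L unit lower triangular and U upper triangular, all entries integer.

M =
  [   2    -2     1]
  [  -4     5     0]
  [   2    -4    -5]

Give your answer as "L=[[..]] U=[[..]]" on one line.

L=[[1,0,0],[-2,1,0],[1,-2,1]] U=[[2,-2,1],[0,1,2],[0,0,-2]]

  R1 -= -2·R0 → [0,1,2]
  R2 -= 1·R0 → [0,-2,-6]
  R2 -= -2·R1 → [0,0,-2]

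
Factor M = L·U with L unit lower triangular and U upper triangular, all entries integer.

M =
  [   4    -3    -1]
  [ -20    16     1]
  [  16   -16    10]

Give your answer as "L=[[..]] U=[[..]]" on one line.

  r1 -= -5·r0 → [0,1,-4]
  r2 -= 4·r0 → [0,-4,14]
  r2 -= -4·r1 → [0,0,-2]

L=[[1,0,0],[-5,1,0],[4,-4,1]] U=[[4,-3,-1],[0,1,-4],[0,0,-2]]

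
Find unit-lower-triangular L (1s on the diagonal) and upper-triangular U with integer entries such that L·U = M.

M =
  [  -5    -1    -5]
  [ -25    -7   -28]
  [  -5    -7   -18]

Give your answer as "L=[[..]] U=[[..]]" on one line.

  row1 -= 5·row0 → [0,-2,-3]
  row2 -= 1·row0 → [0,-6,-13]
  row2 -= 3·row1 → [0,0,-4]

L=[[1,0,0],[5,1,0],[1,3,1]] U=[[-5,-1,-5],[0,-2,-3],[0,0,-4]]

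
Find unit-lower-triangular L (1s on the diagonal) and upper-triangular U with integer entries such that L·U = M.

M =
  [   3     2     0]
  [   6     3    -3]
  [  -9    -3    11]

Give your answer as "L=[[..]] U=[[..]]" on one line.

L=[[1,0,0],[2,1,0],[-3,-3,1]] U=[[3,2,0],[0,-1,-3],[0,0,2]]

  row1 -= 2·row0 → [0,-1,-3]
  row2 -= -3·row0 → [0,3,11]
  row2 -= -3·row1 → [0,0,2]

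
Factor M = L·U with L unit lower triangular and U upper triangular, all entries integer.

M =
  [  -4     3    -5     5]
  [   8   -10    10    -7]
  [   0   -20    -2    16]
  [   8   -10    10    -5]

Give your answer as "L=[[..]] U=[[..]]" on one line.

L=[[1,0,0,0],[-2,1,0,0],[0,5,1,0],[-2,1,0,1]] U=[[-4,3,-5,5],[0,-4,0,3],[0,0,-2,1],[0,0,0,2]]

  row1 -= -2·row0 → [0,-4,0,3]
  row2 -= 0·row0 → [0,-20,-2,16]
  row3 -= -2·row0 → [0,-4,0,5]
  row2 -= 5·row1 → [0,0,-2,1]
  row3 -= 1·row1 → [0,0,0,2]
  row3 -= 0·row2 → [0,0,0,2]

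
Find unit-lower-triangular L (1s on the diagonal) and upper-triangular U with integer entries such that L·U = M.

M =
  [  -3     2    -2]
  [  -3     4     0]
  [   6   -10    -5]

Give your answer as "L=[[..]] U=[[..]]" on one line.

  row1 -= 1·row0 → [0,2,2]
  row2 -= -2·row0 → [0,-6,-9]
  row2 -= -3·row1 → [0,0,-3]

L=[[1,0,0],[1,1,0],[-2,-3,1]] U=[[-3,2,-2],[0,2,2],[0,0,-3]]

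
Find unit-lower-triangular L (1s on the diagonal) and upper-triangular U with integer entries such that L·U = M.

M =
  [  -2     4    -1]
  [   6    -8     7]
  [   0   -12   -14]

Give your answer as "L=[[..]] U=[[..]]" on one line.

  row1 -= -3·row0 → [0,4,4]
  row2 -= 0·row0 → [0,-12,-14]
  row2 -= -3·row1 → [0,0,-2]

L=[[1,0,0],[-3,1,0],[0,-3,1]] U=[[-2,4,-1],[0,4,4],[0,0,-2]]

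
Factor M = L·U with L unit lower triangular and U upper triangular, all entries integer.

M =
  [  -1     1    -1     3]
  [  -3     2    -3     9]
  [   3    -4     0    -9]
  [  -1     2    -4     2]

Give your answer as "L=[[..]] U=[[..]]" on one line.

  r1 -= 3·r0 → [0,-1,0,0]
  r2 -= -3·r0 → [0,-1,-3,0]
  r3 -= 1·r0 → [0,1,-3,-1]
  r2 -= 1·r1 → [0,0,-3,0]
  r3 -= -1·r1 → [0,0,-3,-1]
  r3 -= 1·r2 → [0,0,0,-1]

L=[[1,0,0,0],[3,1,0,0],[-3,1,1,0],[1,-1,1,1]] U=[[-1,1,-1,3],[0,-1,0,0],[0,0,-3,0],[0,0,0,-1]]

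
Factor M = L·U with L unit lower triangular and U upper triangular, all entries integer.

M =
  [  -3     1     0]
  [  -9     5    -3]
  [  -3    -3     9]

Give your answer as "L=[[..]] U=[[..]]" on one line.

L=[[1,0,0],[3,1,0],[1,-2,1]] U=[[-3,1,0],[0,2,-3],[0,0,3]]

  R1 -= 3·R0 → [0,2,-3]
  R2 -= 1·R0 → [0,-4,9]
  R2 -= -2·R1 → [0,0,3]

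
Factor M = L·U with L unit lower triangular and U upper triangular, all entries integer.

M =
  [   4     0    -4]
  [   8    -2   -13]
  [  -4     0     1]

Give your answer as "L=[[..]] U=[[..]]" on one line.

  R1 -= 2·R0 → [0,-2,-5]
  R2 -= -1·R0 → [0,0,-3]
  R2 -= 0·R1 → [0,0,-3]

L=[[1,0,0],[2,1,0],[-1,0,1]] U=[[4,0,-4],[0,-2,-5],[0,0,-3]]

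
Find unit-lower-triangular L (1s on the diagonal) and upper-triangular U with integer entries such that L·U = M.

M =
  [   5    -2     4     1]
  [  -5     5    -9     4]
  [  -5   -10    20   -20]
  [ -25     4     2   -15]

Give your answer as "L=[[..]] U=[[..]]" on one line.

  R1 -= -1·R0 → [0,3,-5,5]
  R2 -= -1·R0 → [0,-12,24,-19]
  R3 -= -5·R0 → [0,-6,22,-10]
  R2 -= -4·R1 → [0,0,4,1]
  R3 -= -2·R1 → [0,0,12,0]
  R3 -= 3·R2 → [0,0,0,-3]

L=[[1,0,0,0],[-1,1,0,0],[-1,-4,1,0],[-5,-2,3,1]] U=[[5,-2,4,1],[0,3,-5,5],[0,0,4,1],[0,0,0,-3]]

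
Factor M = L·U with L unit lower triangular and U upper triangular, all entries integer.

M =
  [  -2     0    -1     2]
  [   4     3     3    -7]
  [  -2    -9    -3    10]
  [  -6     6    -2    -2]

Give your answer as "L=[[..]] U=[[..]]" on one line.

  row1 -= -2·row0 → [0,3,1,-3]
  row2 -= 1·row0 → [0,-9,-2,8]
  row3 -= 3·row0 → [0,6,1,-8]
  row2 -= -3·row1 → [0,0,1,-1]
  row3 -= 2·row1 → [0,0,-1,-2]
  row3 -= -1·row2 → [0,0,0,-3]

L=[[1,0,0,0],[-2,1,0,0],[1,-3,1,0],[3,2,-1,1]] U=[[-2,0,-1,2],[0,3,1,-3],[0,0,1,-1],[0,0,0,-3]]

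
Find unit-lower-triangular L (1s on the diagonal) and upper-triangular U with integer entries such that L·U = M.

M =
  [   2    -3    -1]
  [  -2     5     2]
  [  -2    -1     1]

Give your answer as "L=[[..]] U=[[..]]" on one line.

L=[[1,0,0],[-1,1,0],[-1,-2,1]] U=[[2,-3,-1],[0,2,1],[0,0,2]]

  row1 -= -1·row0 → [0,2,1]
  row2 -= -1·row0 → [0,-4,0]
  row2 -= -2·row1 → [0,0,2]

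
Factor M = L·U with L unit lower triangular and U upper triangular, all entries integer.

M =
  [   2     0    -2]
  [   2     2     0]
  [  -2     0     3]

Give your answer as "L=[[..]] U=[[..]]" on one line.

L=[[1,0,0],[1,1,0],[-1,0,1]] U=[[2,0,-2],[0,2,2],[0,0,1]]

  r1 -= 1·r0 → [0,2,2]
  r2 -= -1·r0 → [0,0,1]
  r2 -= 0·r1 → [0,0,1]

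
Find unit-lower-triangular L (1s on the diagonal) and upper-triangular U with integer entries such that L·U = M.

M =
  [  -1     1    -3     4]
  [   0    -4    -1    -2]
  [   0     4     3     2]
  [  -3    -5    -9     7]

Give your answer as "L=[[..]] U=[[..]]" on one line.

L=[[1,0,0,0],[0,1,0,0],[0,-1,1,0],[3,2,1,1]] U=[[-1,1,-3,4],[0,-4,-1,-2],[0,0,2,0],[0,0,0,-1]]

  r1 -= 0·r0 → [0,-4,-1,-2]
  r2 -= 0·r0 → [0,4,3,2]
  r3 -= 3·r0 → [0,-8,0,-5]
  r2 -= -1·r1 → [0,0,2,0]
  r3 -= 2·r1 → [0,0,2,-1]
  r3 -= 1·r2 → [0,0,0,-1]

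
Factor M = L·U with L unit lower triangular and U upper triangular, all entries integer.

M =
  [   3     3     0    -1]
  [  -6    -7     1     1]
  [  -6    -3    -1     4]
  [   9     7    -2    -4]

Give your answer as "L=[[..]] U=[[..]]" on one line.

L=[[1,0,0,0],[-2,1,0,0],[-2,-3,1,0],[3,2,-2,1]] U=[[3,3,0,-1],[0,-1,1,-1],[0,0,2,-1],[0,0,0,-1]]

  R1 -= -2·R0 → [0,-1,1,-1]
  R2 -= -2·R0 → [0,3,-1,2]
  R3 -= 3·R0 → [0,-2,-2,-1]
  R2 -= -3·R1 → [0,0,2,-1]
  R3 -= 2·R1 → [0,0,-4,1]
  R3 -= -2·R2 → [0,0,0,-1]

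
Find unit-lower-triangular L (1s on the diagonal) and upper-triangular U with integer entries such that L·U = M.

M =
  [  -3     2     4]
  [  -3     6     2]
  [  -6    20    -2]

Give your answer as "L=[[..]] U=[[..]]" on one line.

L=[[1,0,0],[1,1,0],[2,4,1]] U=[[-3,2,4],[0,4,-2],[0,0,-2]]

  r1 -= 1·r0 → [0,4,-2]
  r2 -= 2·r0 → [0,16,-10]
  r2 -= 4·r1 → [0,0,-2]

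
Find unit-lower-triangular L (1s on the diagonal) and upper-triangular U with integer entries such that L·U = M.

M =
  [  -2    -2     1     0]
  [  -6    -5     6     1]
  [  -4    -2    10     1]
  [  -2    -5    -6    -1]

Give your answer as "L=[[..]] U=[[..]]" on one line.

L=[[1,0,0,0],[3,1,0,0],[2,2,1,0],[1,-3,1,1]] U=[[-2,-2,1,0],[0,1,3,1],[0,0,2,-1],[0,0,0,3]]

  row1 -= 3·row0 → [0,1,3,1]
  row2 -= 2·row0 → [0,2,8,1]
  row3 -= 1·row0 → [0,-3,-7,-1]
  row2 -= 2·row1 → [0,0,2,-1]
  row3 -= -3·row1 → [0,0,2,2]
  row3 -= 1·row2 → [0,0,0,3]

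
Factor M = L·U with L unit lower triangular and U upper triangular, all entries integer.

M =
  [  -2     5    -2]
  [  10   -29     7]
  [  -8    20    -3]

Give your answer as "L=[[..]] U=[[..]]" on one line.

  R1 -= -5·R0 → [0,-4,-3]
  R2 -= 4·R0 → [0,0,5]
  R2 -= 0·R1 → [0,0,5]

L=[[1,0,0],[-5,1,0],[4,0,1]] U=[[-2,5,-2],[0,-4,-3],[0,0,5]]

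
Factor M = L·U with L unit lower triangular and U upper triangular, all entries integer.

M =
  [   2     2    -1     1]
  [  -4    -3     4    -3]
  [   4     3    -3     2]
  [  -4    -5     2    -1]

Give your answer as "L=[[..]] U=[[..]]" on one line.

  r1 -= -2·r0 → [0,1,2,-1]
  r2 -= 2·r0 → [0,-1,-1,0]
  r3 -= -2·r0 → [0,-1,0,1]
  r2 -= -1·r1 → [0,0,1,-1]
  r3 -= -1·r1 → [0,0,2,0]
  r3 -= 2·r2 → [0,0,0,2]

L=[[1,0,0,0],[-2,1,0,0],[2,-1,1,0],[-2,-1,2,1]] U=[[2,2,-1,1],[0,1,2,-1],[0,0,1,-1],[0,0,0,2]]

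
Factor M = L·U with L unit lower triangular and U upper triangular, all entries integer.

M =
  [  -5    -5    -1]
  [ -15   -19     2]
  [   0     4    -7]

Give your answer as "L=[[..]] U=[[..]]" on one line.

  row1 -= 3·row0 → [0,-4,5]
  row2 -= 0·row0 → [0,4,-7]
  row2 -= -1·row1 → [0,0,-2]

L=[[1,0,0],[3,1,0],[0,-1,1]] U=[[-5,-5,-1],[0,-4,5],[0,0,-2]]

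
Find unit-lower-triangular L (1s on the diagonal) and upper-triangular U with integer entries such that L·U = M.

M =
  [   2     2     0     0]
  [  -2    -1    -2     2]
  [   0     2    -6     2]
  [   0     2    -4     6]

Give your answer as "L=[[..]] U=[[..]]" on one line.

  r1 -= -1·r0 → [0,1,-2,2]
  r2 -= 0·r0 → [0,2,-6,2]
  r3 -= 0·r0 → [0,2,-4,6]
  r2 -= 2·r1 → [0,0,-2,-2]
  r3 -= 2·r1 → [0,0,0,2]
  r3 -= 0·r2 → [0,0,0,2]

L=[[1,0,0,0],[-1,1,0,0],[0,2,1,0],[0,2,0,1]] U=[[2,2,0,0],[0,1,-2,2],[0,0,-2,-2],[0,0,0,2]]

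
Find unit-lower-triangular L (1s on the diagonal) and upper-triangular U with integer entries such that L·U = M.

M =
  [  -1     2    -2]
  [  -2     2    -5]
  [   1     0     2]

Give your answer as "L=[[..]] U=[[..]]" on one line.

L=[[1,0,0],[2,1,0],[-1,-1,1]] U=[[-1,2,-2],[0,-2,-1],[0,0,-1]]

  R1 -= 2·R0 → [0,-2,-1]
  R2 -= -1·R0 → [0,2,0]
  R2 -= -1·R1 → [0,0,-1]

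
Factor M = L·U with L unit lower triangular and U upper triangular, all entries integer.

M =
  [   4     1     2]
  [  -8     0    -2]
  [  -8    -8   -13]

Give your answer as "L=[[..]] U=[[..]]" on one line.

  r1 -= -2·r0 → [0,2,2]
  r2 -= -2·r0 → [0,-6,-9]
  r2 -= -3·r1 → [0,0,-3]

L=[[1,0,0],[-2,1,0],[-2,-3,1]] U=[[4,1,2],[0,2,2],[0,0,-3]]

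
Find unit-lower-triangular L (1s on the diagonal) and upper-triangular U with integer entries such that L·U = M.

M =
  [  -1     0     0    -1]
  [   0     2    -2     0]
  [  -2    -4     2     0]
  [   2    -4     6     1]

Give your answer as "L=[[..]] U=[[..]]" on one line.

L=[[1,0,0,0],[0,1,0,0],[2,-2,1,0],[-2,-2,-1,1]] U=[[-1,0,0,-1],[0,2,-2,0],[0,0,-2,2],[0,0,0,1]]

  row1 -= 0·row0 → [0,2,-2,0]
  row2 -= 2·row0 → [0,-4,2,2]
  row3 -= -2·row0 → [0,-4,6,-1]
  row2 -= -2·row1 → [0,0,-2,2]
  row3 -= -2·row1 → [0,0,2,-1]
  row3 -= -1·row2 → [0,0,0,1]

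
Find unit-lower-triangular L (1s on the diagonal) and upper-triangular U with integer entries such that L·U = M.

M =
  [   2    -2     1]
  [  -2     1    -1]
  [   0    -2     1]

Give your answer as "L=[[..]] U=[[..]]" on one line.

L=[[1,0,0],[-1,1,0],[0,2,1]] U=[[2,-2,1],[0,-1,0],[0,0,1]]

  r1 -= -1·r0 → [0,-1,0]
  r2 -= 0·r0 → [0,-2,1]
  r2 -= 2·r1 → [0,0,1]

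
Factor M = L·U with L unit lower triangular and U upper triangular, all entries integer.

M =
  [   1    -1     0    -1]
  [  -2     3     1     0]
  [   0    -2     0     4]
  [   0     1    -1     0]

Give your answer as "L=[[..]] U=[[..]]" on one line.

L=[[1,0,0,0],[-2,1,0,0],[0,-2,1,0],[0,1,-1,1]] U=[[1,-1,0,-1],[0,1,1,-2],[0,0,2,0],[0,0,0,2]]

  row1 -= -2·row0 → [0,1,1,-2]
  row2 -= 0·row0 → [0,-2,0,4]
  row3 -= 0·row0 → [0,1,-1,0]
  row2 -= -2·row1 → [0,0,2,0]
  row3 -= 1·row1 → [0,0,-2,2]
  row3 -= -1·row2 → [0,0,0,2]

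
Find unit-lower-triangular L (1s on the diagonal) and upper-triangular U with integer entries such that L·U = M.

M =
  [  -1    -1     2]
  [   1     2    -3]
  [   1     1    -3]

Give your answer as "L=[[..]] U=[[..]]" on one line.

L=[[1,0,0],[-1,1,0],[-1,0,1]] U=[[-1,-1,2],[0,1,-1],[0,0,-1]]

  r1 -= -1·r0 → [0,1,-1]
  r2 -= -1·r0 → [0,0,-1]
  r2 -= 0·r1 → [0,0,-1]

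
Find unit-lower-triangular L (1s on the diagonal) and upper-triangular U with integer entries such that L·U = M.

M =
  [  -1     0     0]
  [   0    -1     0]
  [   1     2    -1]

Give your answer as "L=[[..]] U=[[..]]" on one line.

L=[[1,0,0],[0,1,0],[-1,-2,1]] U=[[-1,0,0],[0,-1,0],[0,0,-1]]

  R1 -= 0·R0 → [0,-1,0]
  R2 -= -1·R0 → [0,2,-1]
  R2 -= -2·R1 → [0,0,-1]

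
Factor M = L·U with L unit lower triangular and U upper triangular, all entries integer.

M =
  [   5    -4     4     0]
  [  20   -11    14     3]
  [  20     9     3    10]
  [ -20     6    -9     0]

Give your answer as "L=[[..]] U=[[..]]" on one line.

  r1 -= 4·r0 → [0,5,-2,3]
  r2 -= 4·r0 → [0,25,-13,10]
  r3 -= -4·r0 → [0,-10,7,0]
  r2 -= 5·r1 → [0,0,-3,-5]
  r3 -= -2·r1 → [0,0,3,6]
  r3 -= -1·r2 → [0,0,0,1]

L=[[1,0,0,0],[4,1,0,0],[4,5,1,0],[-4,-2,-1,1]] U=[[5,-4,4,0],[0,5,-2,3],[0,0,-3,-5],[0,0,0,1]]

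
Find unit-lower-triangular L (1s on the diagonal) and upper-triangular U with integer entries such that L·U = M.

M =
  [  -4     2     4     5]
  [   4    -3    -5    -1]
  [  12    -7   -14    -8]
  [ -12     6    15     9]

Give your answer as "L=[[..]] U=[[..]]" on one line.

L=[[1,0,0,0],[-1,1,0,0],[-3,1,1,0],[3,0,-3,1]] U=[[-4,2,4,5],[0,-1,-1,4],[0,0,-1,3],[0,0,0,3]]

  row1 -= -1·row0 → [0,-1,-1,4]
  row2 -= -3·row0 → [0,-1,-2,7]
  row3 -= 3·row0 → [0,0,3,-6]
  row2 -= 1·row1 → [0,0,-1,3]
  row3 -= 0·row1 → [0,0,3,-6]
  row3 -= -3·row2 → [0,0,0,3]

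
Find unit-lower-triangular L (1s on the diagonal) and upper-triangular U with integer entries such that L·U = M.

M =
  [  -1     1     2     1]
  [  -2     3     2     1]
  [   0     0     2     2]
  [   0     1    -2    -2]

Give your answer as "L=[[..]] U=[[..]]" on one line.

  r1 -= 2·r0 → [0,1,-2,-1]
  r2 -= 0·r0 → [0,0,2,2]
  r3 -= 0·r0 → [0,1,-2,-2]
  r2 -= 0·r1 → [0,0,2,2]
  r3 -= 1·r1 → [0,0,0,-1]
  r3 -= 0·r2 → [0,0,0,-1]

L=[[1,0,0,0],[2,1,0,0],[0,0,1,0],[0,1,0,1]] U=[[-1,1,2,1],[0,1,-2,-1],[0,0,2,2],[0,0,0,-1]]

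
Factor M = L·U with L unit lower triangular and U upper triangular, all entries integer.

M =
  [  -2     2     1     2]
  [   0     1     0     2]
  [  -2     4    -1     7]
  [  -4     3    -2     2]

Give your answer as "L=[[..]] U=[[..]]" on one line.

  r1 -= 0·r0 → [0,1,0,2]
  r2 -= 1·r0 → [0,2,-2,5]
  r3 -= 2·r0 → [0,-1,-4,-2]
  r2 -= 2·r1 → [0,0,-2,1]
  r3 -= -1·r1 → [0,0,-4,0]
  r3 -= 2·r2 → [0,0,0,-2]

L=[[1,0,0,0],[0,1,0,0],[1,2,1,0],[2,-1,2,1]] U=[[-2,2,1,2],[0,1,0,2],[0,0,-2,1],[0,0,0,-2]]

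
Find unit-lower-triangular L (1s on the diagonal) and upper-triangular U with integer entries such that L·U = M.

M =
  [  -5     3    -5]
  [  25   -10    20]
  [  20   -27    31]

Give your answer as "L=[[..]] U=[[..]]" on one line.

L=[[1,0,0],[-5,1,0],[-4,-3,1]] U=[[-5,3,-5],[0,5,-5],[0,0,-4]]

  r1 -= -5·r0 → [0,5,-5]
  r2 -= -4·r0 → [0,-15,11]
  r2 -= -3·r1 → [0,0,-4]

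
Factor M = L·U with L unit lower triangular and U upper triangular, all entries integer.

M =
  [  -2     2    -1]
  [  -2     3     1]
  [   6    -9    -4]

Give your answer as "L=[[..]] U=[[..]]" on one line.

  row1 -= 1·row0 → [0,1,2]
  row2 -= -3·row0 → [0,-3,-7]
  row2 -= -3·row1 → [0,0,-1]

L=[[1,0,0],[1,1,0],[-3,-3,1]] U=[[-2,2,-1],[0,1,2],[0,0,-1]]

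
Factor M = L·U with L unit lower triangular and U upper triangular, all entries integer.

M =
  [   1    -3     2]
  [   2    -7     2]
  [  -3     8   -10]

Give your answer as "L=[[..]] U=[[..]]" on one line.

  row1 -= 2·row0 → [0,-1,-2]
  row2 -= -3·row0 → [0,-1,-4]
  row2 -= 1·row1 → [0,0,-2]

L=[[1,0,0],[2,1,0],[-3,1,1]] U=[[1,-3,2],[0,-1,-2],[0,0,-2]]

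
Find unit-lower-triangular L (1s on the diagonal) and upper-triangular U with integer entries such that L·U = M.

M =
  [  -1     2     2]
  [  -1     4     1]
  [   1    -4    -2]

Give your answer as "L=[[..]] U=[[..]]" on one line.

  row1 -= 1·row0 → [0,2,-1]
  row2 -= -1·row0 → [0,-2,0]
  row2 -= -1·row1 → [0,0,-1]

L=[[1,0,0],[1,1,0],[-1,-1,1]] U=[[-1,2,2],[0,2,-1],[0,0,-1]]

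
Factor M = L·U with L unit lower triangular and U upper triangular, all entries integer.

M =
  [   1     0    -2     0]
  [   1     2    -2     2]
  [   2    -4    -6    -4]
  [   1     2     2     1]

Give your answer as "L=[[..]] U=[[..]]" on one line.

L=[[1,0,0,0],[1,1,0,0],[2,-2,1,0],[1,1,-2,1]] U=[[1,0,-2,0],[0,2,0,2],[0,0,-2,0],[0,0,0,-1]]

  r1 -= 1·r0 → [0,2,0,2]
  r2 -= 2·r0 → [0,-4,-2,-4]
  r3 -= 1·r0 → [0,2,4,1]
  r2 -= -2·r1 → [0,0,-2,0]
  r3 -= 1·r1 → [0,0,4,-1]
  r3 -= -2·r2 → [0,0,0,-1]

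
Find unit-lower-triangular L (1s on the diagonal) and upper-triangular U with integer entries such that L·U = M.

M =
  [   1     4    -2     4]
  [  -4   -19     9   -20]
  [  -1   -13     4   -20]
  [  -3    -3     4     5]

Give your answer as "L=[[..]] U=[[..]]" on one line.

  row1 -= -4·row0 → [0,-3,1,-4]
  row2 -= -1·row0 → [0,-9,2,-16]
  row3 -= -3·row0 → [0,9,-2,17]
  row2 -= 3·row1 → [0,0,-1,-4]
  row3 -= -3·row1 → [0,0,1,5]
  row3 -= -1·row2 → [0,0,0,1]

L=[[1,0,0,0],[-4,1,0,0],[-1,3,1,0],[-3,-3,-1,1]] U=[[1,4,-2,4],[0,-3,1,-4],[0,0,-1,-4],[0,0,0,1]]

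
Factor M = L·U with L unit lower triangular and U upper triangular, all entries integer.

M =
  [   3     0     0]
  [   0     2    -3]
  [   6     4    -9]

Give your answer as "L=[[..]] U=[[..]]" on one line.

  row1 -= 0·row0 → [0,2,-3]
  row2 -= 2·row0 → [0,4,-9]
  row2 -= 2·row1 → [0,0,-3]

L=[[1,0,0],[0,1,0],[2,2,1]] U=[[3,0,0],[0,2,-3],[0,0,-3]]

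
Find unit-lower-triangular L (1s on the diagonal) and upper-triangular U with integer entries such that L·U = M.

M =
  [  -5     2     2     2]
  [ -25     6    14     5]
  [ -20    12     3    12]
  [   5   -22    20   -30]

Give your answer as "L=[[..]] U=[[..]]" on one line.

  r1 -= 5·r0 → [0,-4,4,-5]
  r2 -= 4·r0 → [0,4,-5,4]
  r3 -= -1·r0 → [0,-20,22,-28]
  r2 -= -1·r1 → [0,0,-1,-1]
  r3 -= 5·r1 → [0,0,2,-3]
  r3 -= -2·r2 → [0,0,0,-5]

L=[[1,0,0,0],[5,1,0,0],[4,-1,1,0],[-1,5,-2,1]] U=[[-5,2,2,2],[0,-4,4,-5],[0,0,-1,-1],[0,0,0,-5]]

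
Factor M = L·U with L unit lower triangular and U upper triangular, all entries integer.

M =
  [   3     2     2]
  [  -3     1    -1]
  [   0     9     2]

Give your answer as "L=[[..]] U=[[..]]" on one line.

  row1 -= -1·row0 → [0,3,1]
  row2 -= 0·row0 → [0,9,2]
  row2 -= 3·row1 → [0,0,-1]

L=[[1,0,0],[-1,1,0],[0,3,1]] U=[[3,2,2],[0,3,1],[0,0,-1]]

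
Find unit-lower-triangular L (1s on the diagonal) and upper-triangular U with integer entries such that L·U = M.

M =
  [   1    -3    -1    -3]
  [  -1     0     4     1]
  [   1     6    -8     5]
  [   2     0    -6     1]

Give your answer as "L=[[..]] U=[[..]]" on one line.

  r1 -= -1·r0 → [0,-3,3,-2]
  r2 -= 1·r0 → [0,9,-7,8]
  r3 -= 2·r0 → [0,6,-4,7]
  r2 -= -3·r1 → [0,0,2,2]
  r3 -= -2·r1 → [0,0,2,3]
  r3 -= 1·r2 → [0,0,0,1]

L=[[1,0,0,0],[-1,1,0,0],[1,-3,1,0],[2,-2,1,1]] U=[[1,-3,-1,-3],[0,-3,3,-2],[0,0,2,2],[0,0,0,1]]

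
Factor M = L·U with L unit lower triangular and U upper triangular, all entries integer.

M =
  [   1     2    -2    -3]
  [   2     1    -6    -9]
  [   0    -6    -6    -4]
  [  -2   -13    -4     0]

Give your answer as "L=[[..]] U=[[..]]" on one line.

  row1 -= 2·row0 → [0,-3,-2,-3]
  row2 -= 0·row0 → [0,-6,-6,-4]
  row3 -= -2·row0 → [0,-9,-8,-6]
  row2 -= 2·row1 → [0,0,-2,2]
  row3 -= 3·row1 → [0,0,-2,3]
  row3 -= 1·row2 → [0,0,0,1]

L=[[1,0,0,0],[2,1,0,0],[0,2,1,0],[-2,3,1,1]] U=[[1,2,-2,-3],[0,-3,-2,-3],[0,0,-2,2],[0,0,0,1]]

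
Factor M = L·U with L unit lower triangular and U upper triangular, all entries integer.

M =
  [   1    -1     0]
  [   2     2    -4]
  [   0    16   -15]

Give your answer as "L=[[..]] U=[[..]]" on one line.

L=[[1,0,0],[2,1,0],[0,4,1]] U=[[1,-1,0],[0,4,-4],[0,0,1]]

  r1 -= 2·r0 → [0,4,-4]
  r2 -= 0·r0 → [0,16,-15]
  r2 -= 4·r1 → [0,0,1]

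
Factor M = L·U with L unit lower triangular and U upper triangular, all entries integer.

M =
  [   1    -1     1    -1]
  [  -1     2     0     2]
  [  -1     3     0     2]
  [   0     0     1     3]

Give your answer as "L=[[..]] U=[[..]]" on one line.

L=[[1,0,0,0],[-1,1,0,0],[-1,2,1,0],[0,0,-1,1]] U=[[1,-1,1,-1],[0,1,1,1],[0,0,-1,-1],[0,0,0,2]]

  row1 -= -1·row0 → [0,1,1,1]
  row2 -= -1·row0 → [0,2,1,1]
  row3 -= 0·row0 → [0,0,1,3]
  row2 -= 2·row1 → [0,0,-1,-1]
  row3 -= 0·row1 → [0,0,1,3]
  row3 -= -1·row2 → [0,0,0,2]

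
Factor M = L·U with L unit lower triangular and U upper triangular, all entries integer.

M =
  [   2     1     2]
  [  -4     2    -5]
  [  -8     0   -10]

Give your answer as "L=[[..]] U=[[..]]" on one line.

L=[[1,0,0],[-2,1,0],[-4,1,1]] U=[[2,1,2],[0,4,-1],[0,0,-1]]

  r1 -= -2·r0 → [0,4,-1]
  r2 -= -4·r0 → [0,4,-2]
  r2 -= 1·r1 → [0,0,-1]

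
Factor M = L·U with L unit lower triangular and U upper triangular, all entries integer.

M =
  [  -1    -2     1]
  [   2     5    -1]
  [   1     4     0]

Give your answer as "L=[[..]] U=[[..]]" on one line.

  r1 -= -2·r0 → [0,1,1]
  r2 -= -1·r0 → [0,2,1]
  r2 -= 2·r1 → [0,0,-1]

L=[[1,0,0],[-2,1,0],[-1,2,1]] U=[[-1,-2,1],[0,1,1],[0,0,-1]]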